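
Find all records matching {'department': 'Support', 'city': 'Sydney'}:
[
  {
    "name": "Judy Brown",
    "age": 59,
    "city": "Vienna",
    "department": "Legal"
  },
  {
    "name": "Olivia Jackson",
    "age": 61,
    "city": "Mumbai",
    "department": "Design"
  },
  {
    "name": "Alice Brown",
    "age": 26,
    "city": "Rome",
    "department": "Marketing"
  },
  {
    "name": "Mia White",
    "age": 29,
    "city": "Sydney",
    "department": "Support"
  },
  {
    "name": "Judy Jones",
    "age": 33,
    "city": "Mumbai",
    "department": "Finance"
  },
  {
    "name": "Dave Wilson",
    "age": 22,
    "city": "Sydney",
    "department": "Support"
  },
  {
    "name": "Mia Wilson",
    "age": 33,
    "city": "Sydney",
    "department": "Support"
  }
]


Search criteria: {'department': 'Support', 'city': 'Sydney'}

Checking 7 records:
  Judy Brown: {department: Legal, city: Vienna}
  Olivia Jackson: {department: Design, city: Mumbai}
  Alice Brown: {department: Marketing, city: Rome}
  Mia White: {department: Support, city: Sydney} <-- MATCH
  Judy Jones: {department: Finance, city: Mumbai}
  Dave Wilson: {department: Support, city: Sydney} <-- MATCH
  Mia Wilson: {department: Support, city: Sydney} <-- MATCH

Matches: ["Mia White", "Dave Wilson", "Mia Wilson"]

["Mia White", "Dave Wilson", "Mia Wilson"]


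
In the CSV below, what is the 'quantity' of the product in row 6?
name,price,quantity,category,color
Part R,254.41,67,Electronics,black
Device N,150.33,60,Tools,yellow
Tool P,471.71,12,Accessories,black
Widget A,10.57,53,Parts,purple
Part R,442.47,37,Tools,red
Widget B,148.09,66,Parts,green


Query: Row 6 ('Widget B'), column 'quantity'
Value: 66

66


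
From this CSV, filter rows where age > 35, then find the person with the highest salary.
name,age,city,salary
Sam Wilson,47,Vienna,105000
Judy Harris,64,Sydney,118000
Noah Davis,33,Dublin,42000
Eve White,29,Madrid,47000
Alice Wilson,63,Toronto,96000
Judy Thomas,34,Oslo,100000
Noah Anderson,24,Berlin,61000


Filter: age > 35
Sort by: salary (descending)

Filtered records (3):
  Judy Harris, age 64, salary $118000
  Sam Wilson, age 47, salary $105000
  Alice Wilson, age 63, salary $96000

Highest salary: Judy Harris ($118000)

Judy Harris


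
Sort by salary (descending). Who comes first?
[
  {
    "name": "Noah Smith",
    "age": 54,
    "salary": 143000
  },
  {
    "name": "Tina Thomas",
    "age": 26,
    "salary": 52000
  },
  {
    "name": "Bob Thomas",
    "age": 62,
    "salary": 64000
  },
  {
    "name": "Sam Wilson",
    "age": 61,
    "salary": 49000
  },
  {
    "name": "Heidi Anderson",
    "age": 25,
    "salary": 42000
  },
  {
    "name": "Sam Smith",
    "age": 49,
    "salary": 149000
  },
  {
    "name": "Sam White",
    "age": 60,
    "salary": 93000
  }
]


Sort by: salary (descending)

Sorted order:
  1. Sam Smith (salary = 149000)
  2. Noah Smith (salary = 143000)
  3. Sam White (salary = 93000)
  4. Bob Thomas (salary = 64000)
  5. Tina Thomas (salary = 52000)
  6. Sam Wilson (salary = 49000)
  7. Heidi Anderson (salary = 42000)

First: Sam Smith

Sam Smith


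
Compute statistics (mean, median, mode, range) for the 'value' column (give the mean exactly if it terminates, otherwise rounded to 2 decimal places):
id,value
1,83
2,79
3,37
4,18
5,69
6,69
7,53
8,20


Data: [83, 79, 37, 18, 69, 69, 53, 20]
Count: 8
Sum: 428
Mean: 428/8 = 53.5
Sorted: [18, 20, 37, 53, 69, 69, 79, 83]
Median: 61.0
Mode: 69 (2 times)
Range: 83 - 18 = 65
Min: 18, Max: 83

mean=53.5, median=61.0, mode=69, range=65


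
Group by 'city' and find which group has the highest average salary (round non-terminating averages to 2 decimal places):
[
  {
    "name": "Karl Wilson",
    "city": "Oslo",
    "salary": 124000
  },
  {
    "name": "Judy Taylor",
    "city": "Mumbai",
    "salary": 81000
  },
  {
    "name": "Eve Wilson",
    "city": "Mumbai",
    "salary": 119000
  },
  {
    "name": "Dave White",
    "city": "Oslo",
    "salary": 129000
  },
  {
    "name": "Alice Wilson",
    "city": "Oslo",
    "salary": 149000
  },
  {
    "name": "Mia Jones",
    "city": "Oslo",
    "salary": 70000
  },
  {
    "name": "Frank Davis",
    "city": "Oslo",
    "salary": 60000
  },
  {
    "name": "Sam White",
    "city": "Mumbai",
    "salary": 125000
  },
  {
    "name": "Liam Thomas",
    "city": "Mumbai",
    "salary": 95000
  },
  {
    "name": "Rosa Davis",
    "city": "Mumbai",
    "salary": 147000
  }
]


Group by: city

Groups:
  Mumbai: 5 people, avg salary = 567000/5 = $113400
  Oslo: 5 people, avg salary = 532000/5 = $106400

Highest average salary: Mumbai ($113400)

Mumbai ($113400)


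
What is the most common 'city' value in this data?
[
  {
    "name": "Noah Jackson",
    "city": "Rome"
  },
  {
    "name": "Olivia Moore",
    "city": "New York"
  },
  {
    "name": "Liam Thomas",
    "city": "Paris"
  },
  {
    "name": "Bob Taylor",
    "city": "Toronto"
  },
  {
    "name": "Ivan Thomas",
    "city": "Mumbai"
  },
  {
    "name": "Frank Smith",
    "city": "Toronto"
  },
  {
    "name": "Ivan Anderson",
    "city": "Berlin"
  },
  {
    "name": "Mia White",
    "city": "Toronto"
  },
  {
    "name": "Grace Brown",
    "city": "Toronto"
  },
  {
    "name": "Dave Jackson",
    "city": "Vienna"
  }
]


Counting 'city' values across 10 records:

  Toronto: 4 ####
  Rome: 1 #
  New York: 1 #
  Paris: 1 #
  Mumbai: 1 #
  Berlin: 1 #
  Vienna: 1 #

Most common: Toronto (4 times)

Toronto (4 times)


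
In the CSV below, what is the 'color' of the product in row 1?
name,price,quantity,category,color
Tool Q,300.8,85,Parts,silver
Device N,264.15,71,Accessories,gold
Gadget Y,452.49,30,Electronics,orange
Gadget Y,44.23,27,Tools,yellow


Query: Row 1 ('Tool Q'), column 'color'
Value: silver

silver


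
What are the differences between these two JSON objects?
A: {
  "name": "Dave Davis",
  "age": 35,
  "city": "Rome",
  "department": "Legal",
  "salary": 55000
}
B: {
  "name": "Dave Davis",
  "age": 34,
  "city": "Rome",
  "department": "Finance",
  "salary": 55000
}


Comparing each field (in key order):
  name: same
  age: DIFFERENT
  city: same
  department: DIFFERENT
  salary: same
Differences:
  age: 35 -> 34
  department: Legal -> Finance

2 field(s) changed

2 changes: age, department


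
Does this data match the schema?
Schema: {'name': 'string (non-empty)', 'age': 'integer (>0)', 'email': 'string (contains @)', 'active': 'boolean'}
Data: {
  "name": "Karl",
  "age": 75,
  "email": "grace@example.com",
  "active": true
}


Validating each field against schema:
  name: OK (non-empty string)
  age: OK (positive integer)
  email: OK (string with @)
  active: OK (boolean)

Result: VALID

VALID


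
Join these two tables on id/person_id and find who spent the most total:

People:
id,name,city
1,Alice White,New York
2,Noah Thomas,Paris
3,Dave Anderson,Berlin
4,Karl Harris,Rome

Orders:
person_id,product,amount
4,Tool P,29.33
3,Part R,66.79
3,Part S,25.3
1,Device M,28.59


Join on: people.id = orders.person_id

Joined rows:
  Karl Harris (Rome) bought Tool P for $29.33
  Dave Anderson (Berlin) bought Part R for $66.79
  Dave Anderson (Berlin) bought Part S for $25.3
  Alice White (New York) bought Device M for $28.59

Total per person:
  Dave Anderson: $92.09
  Karl Harris: $29.33
  Alice White: $28.59

Top spender: Dave Anderson ($92.09)

Dave Anderson ($92.09)


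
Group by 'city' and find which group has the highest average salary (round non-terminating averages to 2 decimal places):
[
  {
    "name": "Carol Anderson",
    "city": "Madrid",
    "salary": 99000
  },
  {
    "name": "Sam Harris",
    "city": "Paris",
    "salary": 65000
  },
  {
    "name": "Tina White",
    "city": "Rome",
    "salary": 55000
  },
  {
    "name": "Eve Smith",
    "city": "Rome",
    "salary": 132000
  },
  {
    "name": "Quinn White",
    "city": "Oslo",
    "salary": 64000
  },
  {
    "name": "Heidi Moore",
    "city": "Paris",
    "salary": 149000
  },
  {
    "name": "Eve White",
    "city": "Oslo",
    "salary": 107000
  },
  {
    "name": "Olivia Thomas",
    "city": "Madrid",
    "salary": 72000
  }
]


Group by: city

Groups:
  Madrid: 2 people, avg salary = 171000/2 = $85500
  Oslo: 2 people, avg salary = 171000/2 = $85500
  Paris: 2 people, avg salary = 214000/2 = $107000
  Rome: 2 people, avg salary = 187000/2 = $93500

Highest average salary: Paris ($107000)

Paris ($107000)


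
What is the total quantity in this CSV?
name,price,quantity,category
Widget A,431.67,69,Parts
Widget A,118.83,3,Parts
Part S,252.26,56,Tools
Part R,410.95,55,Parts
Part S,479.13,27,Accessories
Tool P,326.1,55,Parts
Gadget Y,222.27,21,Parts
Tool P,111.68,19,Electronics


Computing total quantity:
Values: [69, 3, 56, 55, 27, 55, 21, 19]
Sum = 305

305


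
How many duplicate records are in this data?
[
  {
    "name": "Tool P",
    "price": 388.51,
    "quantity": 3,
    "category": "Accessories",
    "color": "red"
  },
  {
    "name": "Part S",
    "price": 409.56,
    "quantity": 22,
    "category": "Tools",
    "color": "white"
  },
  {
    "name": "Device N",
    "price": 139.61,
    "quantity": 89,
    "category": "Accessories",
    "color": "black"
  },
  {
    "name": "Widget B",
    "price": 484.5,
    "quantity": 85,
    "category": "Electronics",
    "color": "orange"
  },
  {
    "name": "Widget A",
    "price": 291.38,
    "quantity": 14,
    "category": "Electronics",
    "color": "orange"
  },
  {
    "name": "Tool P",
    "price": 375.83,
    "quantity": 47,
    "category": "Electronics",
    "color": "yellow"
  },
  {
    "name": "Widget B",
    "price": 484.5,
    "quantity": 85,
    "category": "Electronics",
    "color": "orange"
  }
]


Checking 7 records for duplicates:

  Row 1: Tool P ($388.51, qty 3)
  Row 2: Part S ($409.56, qty 22)
  Row 3: Device N ($139.61, qty 89)
  Row 4: Widget B ($484.5, qty 85)
  Row 5: Widget A ($291.38, qty 14)
  Row 6: Tool P ($375.83, qty 47)
  Row 7: Widget B ($484.5, qty 85) <-- DUPLICATE

Duplicates found: 1
Unique records: 6

1 duplicates, 6 unique


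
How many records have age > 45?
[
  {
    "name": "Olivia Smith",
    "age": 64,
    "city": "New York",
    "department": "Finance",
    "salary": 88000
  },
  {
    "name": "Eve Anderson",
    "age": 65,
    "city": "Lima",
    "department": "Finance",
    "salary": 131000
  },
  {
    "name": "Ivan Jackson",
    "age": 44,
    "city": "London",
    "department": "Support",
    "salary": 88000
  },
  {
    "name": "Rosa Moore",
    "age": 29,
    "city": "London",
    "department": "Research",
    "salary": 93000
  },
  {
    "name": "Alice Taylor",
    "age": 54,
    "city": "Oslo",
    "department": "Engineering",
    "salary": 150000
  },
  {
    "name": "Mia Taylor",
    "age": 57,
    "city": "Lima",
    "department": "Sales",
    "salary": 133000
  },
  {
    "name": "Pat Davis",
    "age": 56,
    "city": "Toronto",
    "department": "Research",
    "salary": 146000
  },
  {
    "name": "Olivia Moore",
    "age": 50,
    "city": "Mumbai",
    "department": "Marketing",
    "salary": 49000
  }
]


Data: 8 records
Condition: age > 45

Checking each record:
  Olivia Smith: 64 MATCH
  Eve Anderson: 65 MATCH
  Ivan Jackson: 44
  Rosa Moore: 29
  Alice Taylor: 54 MATCH
  Mia Taylor: 57 MATCH
  Pat Davis: 56 MATCH
  Olivia Moore: 50 MATCH

Count: 6

6


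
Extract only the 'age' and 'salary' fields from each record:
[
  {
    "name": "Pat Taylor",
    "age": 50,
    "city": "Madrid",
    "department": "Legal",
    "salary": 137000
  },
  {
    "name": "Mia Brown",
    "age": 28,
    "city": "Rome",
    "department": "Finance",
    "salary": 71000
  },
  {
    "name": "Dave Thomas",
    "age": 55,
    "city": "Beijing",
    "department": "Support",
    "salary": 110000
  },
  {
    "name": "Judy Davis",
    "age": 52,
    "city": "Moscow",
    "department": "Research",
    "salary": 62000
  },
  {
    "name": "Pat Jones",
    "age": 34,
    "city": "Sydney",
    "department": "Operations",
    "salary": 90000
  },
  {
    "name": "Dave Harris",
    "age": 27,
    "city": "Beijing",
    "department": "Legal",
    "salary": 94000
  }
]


Original: 6 records with fields: name, age, city, department, salary
Keep: ['age', 'salary']
Drop: ['name', 'city', 'department']
Result: 6 records, 2 fields each

[
  {
    "age": 50,
    "salary": 137000
  },
  {
    "age": 28,
    "salary": 71000
  },
  {
    "age": 55,
    "salary": 110000
  },
  {
    "age": 52,
    "salary": 62000
  },
  {
    "age": 34,
    "salary": 90000
  },
  {
    "age": 27,
    "salary": 94000
  }
]


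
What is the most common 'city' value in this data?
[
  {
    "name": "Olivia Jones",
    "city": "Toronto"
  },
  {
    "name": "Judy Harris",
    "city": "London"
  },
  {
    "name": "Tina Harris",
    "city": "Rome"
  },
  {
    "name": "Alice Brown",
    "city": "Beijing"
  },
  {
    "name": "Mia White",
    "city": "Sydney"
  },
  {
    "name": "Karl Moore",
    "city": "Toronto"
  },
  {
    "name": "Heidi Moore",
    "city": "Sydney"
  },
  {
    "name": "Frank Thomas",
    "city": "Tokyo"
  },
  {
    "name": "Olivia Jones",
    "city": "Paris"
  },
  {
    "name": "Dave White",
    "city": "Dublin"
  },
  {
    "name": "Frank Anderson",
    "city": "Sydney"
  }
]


Counting 'city' values across 11 records:

  Sydney: 3 ###
  Toronto: 2 ##
  London: 1 #
  Rome: 1 #
  Beijing: 1 #
  Tokyo: 1 #
  Paris: 1 #
  Dublin: 1 #

Most common: Sydney (3 times)

Sydney (3 times)


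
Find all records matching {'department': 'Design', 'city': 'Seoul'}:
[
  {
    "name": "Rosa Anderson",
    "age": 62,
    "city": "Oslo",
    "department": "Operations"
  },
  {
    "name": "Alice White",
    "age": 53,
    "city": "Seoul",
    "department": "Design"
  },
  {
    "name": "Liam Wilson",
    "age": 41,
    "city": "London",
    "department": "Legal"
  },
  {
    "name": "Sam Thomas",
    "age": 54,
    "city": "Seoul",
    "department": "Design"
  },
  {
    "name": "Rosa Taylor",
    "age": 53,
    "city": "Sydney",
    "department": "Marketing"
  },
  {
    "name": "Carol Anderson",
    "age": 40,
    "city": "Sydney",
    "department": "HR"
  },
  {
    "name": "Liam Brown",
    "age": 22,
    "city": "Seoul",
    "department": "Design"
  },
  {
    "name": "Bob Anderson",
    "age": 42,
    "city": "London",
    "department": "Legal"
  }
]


Search criteria: {'department': 'Design', 'city': 'Seoul'}

Checking 8 records:
  Rosa Anderson: {department: Operations, city: Oslo}
  Alice White: {department: Design, city: Seoul} <-- MATCH
  Liam Wilson: {department: Legal, city: London}
  Sam Thomas: {department: Design, city: Seoul} <-- MATCH
  Rosa Taylor: {department: Marketing, city: Sydney}
  Carol Anderson: {department: HR, city: Sydney}
  Liam Brown: {department: Design, city: Seoul} <-- MATCH
  Bob Anderson: {department: Legal, city: London}

Matches: ["Alice White", "Sam Thomas", "Liam Brown"]

["Alice White", "Sam Thomas", "Liam Brown"]


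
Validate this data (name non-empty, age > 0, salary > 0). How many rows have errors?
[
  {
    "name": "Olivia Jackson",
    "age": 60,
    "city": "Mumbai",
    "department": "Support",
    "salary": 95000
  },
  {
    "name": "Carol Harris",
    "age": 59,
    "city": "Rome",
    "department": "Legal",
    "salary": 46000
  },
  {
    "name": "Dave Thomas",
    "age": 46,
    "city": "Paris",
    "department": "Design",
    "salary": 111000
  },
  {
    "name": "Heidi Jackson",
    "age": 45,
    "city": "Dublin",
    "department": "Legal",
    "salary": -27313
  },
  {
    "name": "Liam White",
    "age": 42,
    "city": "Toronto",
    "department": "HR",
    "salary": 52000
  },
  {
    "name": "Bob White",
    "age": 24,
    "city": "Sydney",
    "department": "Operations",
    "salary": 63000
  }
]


Validating 6 records:
Rules: name non-empty, age > 0, salary > 0

  Row 1 (Olivia Jackson): OK
  Row 2 (Carol Harris): OK
  Row 3 (Dave Thomas): OK
  Row 4 (Heidi Jackson): negative salary: -27313
  Row 5 (Liam White): OK
  Row 6 (Bob White): OK

Total errors: 1

1 errors


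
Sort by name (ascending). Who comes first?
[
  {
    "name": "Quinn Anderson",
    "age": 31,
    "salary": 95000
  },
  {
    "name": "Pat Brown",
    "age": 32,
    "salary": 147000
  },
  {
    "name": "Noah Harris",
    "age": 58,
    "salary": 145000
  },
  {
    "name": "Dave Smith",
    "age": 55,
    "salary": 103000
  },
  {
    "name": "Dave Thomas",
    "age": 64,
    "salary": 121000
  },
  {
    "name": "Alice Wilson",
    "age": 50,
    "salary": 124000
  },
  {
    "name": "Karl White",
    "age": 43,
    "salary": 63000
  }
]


Sort by: name (ascending)

Sorted order:
  1. Alice Wilson (name = Alice Wilson)
  2. Dave Smith (name = Dave Smith)
  3. Dave Thomas (name = Dave Thomas)
  4. Karl White (name = Karl White)
  5. Noah Harris (name = Noah Harris)
  6. Pat Brown (name = Pat Brown)
  7. Quinn Anderson (name = Quinn Anderson)

First: Alice Wilson

Alice Wilson


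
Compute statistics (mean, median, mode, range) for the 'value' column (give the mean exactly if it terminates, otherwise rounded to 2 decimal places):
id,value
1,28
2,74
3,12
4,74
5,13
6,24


Data: [28, 74, 12, 74, 13, 24]
Count: 6
Sum: 225
Mean: 225/6 = 37.5
Sorted: [12, 13, 24, 28, 74, 74]
Median: 26.0
Mode: 74 (2 times)
Range: 74 - 12 = 62
Min: 12, Max: 74

mean=37.5, median=26.0, mode=74, range=62


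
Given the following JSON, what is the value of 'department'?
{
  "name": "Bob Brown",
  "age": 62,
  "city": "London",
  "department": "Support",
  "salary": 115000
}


Looking up field 'department'
Value: Support

Support


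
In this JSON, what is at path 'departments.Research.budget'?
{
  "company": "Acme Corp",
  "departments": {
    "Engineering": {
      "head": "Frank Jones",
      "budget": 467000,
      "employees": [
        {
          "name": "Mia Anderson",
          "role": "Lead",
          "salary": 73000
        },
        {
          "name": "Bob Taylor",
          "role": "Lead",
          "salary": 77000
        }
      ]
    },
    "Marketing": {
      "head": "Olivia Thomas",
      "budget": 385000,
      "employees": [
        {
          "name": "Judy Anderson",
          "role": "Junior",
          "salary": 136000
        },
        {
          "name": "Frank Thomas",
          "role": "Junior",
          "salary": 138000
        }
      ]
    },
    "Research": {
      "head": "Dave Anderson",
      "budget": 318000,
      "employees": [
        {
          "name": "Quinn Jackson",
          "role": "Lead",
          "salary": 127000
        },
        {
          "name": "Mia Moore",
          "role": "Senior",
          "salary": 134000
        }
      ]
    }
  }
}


Path: departments.Research.budget

Navigate:
  -> departments
  -> Research
  -> budget = 318000

318000


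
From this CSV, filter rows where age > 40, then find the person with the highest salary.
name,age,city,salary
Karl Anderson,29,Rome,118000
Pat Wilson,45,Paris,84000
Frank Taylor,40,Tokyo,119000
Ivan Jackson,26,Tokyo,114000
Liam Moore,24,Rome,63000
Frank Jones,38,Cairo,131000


Filter: age > 40
Sort by: salary (descending)

Filtered records (1):
  Pat Wilson, age 45, salary $84000

Highest salary: Pat Wilson ($84000)

Pat Wilson


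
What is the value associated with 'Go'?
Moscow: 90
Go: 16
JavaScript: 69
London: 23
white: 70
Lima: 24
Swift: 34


Looking up key 'Go'
Value: 16

16


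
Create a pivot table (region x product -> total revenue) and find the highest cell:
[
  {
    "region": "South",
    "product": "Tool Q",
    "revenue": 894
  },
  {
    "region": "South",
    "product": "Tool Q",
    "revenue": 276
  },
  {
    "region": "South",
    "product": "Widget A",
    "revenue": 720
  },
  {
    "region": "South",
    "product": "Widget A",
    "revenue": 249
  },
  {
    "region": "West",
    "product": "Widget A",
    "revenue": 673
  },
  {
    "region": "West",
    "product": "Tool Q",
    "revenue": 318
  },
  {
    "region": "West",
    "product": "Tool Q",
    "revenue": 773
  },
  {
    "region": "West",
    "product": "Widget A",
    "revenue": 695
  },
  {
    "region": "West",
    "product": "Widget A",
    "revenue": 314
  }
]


Pivot: region (rows) x product (columns) -> total revenue

     Tool Q        Widget A    
South         1170           969  
West          1091          1682  

Highest: West / Widget A = $1682

West / Widget A = $1682


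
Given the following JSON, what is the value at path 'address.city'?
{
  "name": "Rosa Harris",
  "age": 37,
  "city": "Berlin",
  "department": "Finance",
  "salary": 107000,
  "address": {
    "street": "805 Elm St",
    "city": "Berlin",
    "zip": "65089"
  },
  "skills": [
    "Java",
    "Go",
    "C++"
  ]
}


Query: address.city
Path: address -> city
Value: Berlin

Berlin


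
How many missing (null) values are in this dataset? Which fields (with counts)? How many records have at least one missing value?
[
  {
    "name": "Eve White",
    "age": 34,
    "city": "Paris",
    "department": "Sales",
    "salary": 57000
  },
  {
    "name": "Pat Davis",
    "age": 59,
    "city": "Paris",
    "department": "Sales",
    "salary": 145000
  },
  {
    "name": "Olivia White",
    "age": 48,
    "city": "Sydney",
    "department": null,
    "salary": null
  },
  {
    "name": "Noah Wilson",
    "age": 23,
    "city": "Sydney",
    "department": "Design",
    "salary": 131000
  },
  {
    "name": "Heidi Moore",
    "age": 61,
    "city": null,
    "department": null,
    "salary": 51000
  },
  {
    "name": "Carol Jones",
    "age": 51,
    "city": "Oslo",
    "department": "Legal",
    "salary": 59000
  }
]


Checking for missing (null) values in 6 records:

  Eve White: complete
  Pat Davis: complete
  Olivia White: department, salary
  Noah Wilson: complete
  Heidi Moore: city, department
  Carol Jones: complete

Per field:
  name: 0 missing
  age: 0 missing
  city: 1 missing
  department: 2 missing
  salary: 1 missing

Total missing values: 4
Records with any missing: 2

4 missing values (city: 1, department: 2, salary: 1); 2 incomplete records


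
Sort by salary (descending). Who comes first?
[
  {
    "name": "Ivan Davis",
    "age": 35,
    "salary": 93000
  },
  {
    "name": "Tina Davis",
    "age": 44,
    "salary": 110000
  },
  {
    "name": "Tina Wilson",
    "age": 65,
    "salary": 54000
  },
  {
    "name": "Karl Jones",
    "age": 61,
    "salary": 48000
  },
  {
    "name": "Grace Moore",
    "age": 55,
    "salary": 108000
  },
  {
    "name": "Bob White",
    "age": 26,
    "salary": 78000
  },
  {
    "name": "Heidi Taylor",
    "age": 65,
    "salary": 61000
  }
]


Sort by: salary (descending)

Sorted order:
  1. Tina Davis (salary = 110000)
  2. Grace Moore (salary = 108000)
  3. Ivan Davis (salary = 93000)
  4. Bob White (salary = 78000)
  5. Heidi Taylor (salary = 61000)
  6. Tina Wilson (salary = 54000)
  7. Karl Jones (salary = 48000)

First: Tina Davis

Tina Davis


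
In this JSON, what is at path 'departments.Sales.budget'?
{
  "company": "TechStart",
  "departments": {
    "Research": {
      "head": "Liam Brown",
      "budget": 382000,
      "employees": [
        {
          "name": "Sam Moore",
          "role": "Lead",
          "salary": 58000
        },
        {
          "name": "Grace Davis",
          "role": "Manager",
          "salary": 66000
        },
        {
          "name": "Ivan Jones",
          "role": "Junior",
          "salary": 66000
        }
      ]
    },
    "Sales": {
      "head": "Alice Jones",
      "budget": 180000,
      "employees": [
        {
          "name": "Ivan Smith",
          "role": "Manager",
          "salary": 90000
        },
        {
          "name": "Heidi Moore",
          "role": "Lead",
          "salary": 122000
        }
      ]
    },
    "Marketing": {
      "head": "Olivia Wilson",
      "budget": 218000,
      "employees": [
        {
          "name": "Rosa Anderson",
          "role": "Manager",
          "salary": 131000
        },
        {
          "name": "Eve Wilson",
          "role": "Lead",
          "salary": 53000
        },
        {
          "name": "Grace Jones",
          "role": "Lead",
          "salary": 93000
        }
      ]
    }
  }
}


Path: departments.Sales.budget

Navigate:
  -> departments
  -> Sales
  -> budget = 180000

180000


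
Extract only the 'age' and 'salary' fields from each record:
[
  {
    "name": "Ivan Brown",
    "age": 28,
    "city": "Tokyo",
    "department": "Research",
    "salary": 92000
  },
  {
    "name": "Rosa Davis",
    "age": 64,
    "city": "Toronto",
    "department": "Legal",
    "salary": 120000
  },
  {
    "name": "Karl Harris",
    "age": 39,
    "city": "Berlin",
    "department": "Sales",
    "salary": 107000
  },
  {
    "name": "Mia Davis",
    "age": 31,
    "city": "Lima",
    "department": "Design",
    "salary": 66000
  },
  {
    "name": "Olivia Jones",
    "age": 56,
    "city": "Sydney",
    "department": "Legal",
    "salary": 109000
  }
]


Original: 5 records with fields: name, age, city, department, salary
Keep: ['age', 'salary']
Drop: ['name', 'city', 'department']
Result: 5 records, 2 fields each

[
  {
    "age": 28,
    "salary": 92000
  },
  {
    "age": 64,
    "salary": 120000
  },
  {
    "age": 39,
    "salary": 107000
  },
  {
    "age": 31,
    "salary": 66000
  },
  {
    "age": 56,
    "salary": 109000
  }
]


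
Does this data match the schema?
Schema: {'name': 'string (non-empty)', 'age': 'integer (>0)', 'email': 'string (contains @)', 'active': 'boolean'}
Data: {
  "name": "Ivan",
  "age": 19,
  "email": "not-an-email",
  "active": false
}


Validating each field against schema:
  name: OK (non-empty string)
  age: OK (positive integer)
  email: FAIL ("not-an-email" does not contain @)
  active: OK (boolean)

Result: INVALID (1 error: email)

INVALID (1 error: email)


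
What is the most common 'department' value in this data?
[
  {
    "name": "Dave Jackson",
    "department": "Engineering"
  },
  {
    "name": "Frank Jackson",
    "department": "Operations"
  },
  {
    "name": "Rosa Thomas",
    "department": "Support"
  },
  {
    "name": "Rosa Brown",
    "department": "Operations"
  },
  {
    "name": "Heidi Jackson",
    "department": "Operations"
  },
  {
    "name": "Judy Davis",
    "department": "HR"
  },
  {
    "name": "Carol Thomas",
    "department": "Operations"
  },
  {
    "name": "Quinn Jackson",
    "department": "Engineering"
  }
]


Counting 'department' values across 8 records:

  Operations: 4 ####
  Engineering: 2 ##
  Support: 1 #
  HR: 1 #

Most common: Operations (4 times)

Operations (4 times)


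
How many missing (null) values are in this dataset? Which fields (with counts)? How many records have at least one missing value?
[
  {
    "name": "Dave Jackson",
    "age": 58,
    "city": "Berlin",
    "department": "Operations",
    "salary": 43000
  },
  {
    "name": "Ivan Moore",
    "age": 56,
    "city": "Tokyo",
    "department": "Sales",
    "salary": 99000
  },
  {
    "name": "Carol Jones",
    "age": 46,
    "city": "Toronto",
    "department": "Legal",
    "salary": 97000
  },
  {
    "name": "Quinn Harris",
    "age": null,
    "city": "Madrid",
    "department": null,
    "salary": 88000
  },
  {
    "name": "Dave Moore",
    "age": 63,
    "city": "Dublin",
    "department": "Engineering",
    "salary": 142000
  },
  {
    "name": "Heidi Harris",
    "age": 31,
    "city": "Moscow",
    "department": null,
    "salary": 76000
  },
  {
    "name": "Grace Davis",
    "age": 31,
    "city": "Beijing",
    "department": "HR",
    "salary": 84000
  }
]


Checking for missing (null) values in 7 records:

  Dave Jackson: complete
  Ivan Moore: complete
  Carol Jones: complete
  Quinn Harris: age, department
  Dave Moore: complete
  Heidi Harris: department
  Grace Davis: complete

Per field:
  name: 0 missing
  age: 1 missing
  city: 0 missing
  department: 2 missing
  salary: 0 missing

Total missing values: 3
Records with any missing: 2

3 missing values (age: 1, department: 2); 2 incomplete records


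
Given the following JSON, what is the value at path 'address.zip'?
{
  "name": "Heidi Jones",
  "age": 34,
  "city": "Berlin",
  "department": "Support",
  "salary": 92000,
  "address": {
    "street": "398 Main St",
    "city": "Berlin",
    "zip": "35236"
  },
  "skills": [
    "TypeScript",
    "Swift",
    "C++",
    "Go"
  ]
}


Query: address.zip
Path: address -> zip
Value: 35236

35236


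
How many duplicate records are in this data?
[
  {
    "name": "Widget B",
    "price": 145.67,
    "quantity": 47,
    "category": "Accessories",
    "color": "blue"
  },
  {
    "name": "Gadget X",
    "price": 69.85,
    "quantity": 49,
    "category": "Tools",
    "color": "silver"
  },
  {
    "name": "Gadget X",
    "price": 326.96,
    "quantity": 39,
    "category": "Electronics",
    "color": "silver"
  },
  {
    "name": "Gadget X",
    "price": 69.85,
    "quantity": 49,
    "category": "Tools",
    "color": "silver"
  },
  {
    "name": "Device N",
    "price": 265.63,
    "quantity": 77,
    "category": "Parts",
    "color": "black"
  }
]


Checking 5 records for duplicates:

  Row 1: Widget B ($145.67, qty 47)
  Row 2: Gadget X ($69.85, qty 49)
  Row 3: Gadget X ($326.96, qty 39)
  Row 4: Gadget X ($69.85, qty 49) <-- DUPLICATE
  Row 5: Device N ($265.63, qty 77)

Duplicates found: 1
Unique records: 4

1 duplicates, 4 unique


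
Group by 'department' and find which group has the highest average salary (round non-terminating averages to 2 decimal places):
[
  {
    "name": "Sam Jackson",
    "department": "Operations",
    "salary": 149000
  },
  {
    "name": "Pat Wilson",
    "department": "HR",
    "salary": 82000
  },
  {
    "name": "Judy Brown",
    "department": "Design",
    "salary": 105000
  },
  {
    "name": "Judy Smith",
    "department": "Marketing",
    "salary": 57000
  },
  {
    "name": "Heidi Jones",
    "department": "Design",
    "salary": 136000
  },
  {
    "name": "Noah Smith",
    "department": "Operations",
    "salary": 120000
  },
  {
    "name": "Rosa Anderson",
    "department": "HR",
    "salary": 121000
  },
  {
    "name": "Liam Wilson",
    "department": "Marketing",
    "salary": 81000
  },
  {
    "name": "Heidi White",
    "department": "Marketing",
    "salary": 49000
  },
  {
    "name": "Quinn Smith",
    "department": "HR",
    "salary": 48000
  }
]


Group by: department

Groups:
  Design: 2 people, avg salary = 241000/2 = $120500
  HR: 3 people, avg salary = 251000/3 ≈ $83666.67
  Marketing: 3 people, avg salary = 187000/3 ≈ $62333.33
  Operations: 2 people, avg salary = 269000/2 = $134500

Highest average salary: Operations ($134500)

Operations ($134500)


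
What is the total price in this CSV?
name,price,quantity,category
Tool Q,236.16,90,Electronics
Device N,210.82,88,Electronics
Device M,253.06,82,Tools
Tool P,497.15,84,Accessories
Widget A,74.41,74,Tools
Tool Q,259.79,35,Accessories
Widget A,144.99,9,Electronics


Computing total price:
Values: [236.16, 210.82, 253.06, 497.15, 74.41, 259.79, 144.99]
Sum = 1676.38

1676.38


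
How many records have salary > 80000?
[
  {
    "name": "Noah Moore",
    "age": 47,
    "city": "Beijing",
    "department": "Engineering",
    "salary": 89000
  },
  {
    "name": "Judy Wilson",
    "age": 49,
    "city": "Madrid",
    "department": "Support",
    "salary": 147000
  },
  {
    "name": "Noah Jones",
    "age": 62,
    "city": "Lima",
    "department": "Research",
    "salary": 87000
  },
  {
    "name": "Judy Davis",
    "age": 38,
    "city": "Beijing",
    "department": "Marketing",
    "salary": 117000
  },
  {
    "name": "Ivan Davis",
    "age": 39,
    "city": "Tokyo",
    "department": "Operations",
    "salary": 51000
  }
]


Data: 5 records
Condition: salary > 80000

Checking each record:
  Noah Moore: 89000 MATCH
  Judy Wilson: 147000 MATCH
  Noah Jones: 87000 MATCH
  Judy Davis: 117000 MATCH
  Ivan Davis: 51000

Count: 4

4


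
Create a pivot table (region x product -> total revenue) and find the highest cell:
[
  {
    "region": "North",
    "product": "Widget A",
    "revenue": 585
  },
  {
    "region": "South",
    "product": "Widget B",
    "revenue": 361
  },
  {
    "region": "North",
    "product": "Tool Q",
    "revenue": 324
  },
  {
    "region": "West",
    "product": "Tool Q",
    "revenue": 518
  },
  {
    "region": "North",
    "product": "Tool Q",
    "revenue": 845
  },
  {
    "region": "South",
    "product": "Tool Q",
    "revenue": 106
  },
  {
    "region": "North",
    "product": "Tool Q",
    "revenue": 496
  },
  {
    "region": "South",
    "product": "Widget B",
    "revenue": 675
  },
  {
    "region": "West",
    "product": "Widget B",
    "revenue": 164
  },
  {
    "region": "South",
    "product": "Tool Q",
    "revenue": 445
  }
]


Pivot: region (rows) x product (columns) -> total revenue

     Tool Q        Widget A      Widget B    
North         1665           585             0  
South          551             0          1036  
West           518             0           164  

Highest: North / Tool Q = $1665

North / Tool Q = $1665


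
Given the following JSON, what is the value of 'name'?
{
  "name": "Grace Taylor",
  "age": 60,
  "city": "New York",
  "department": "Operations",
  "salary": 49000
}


Looking up field 'name'
Value: Grace Taylor

Grace Taylor


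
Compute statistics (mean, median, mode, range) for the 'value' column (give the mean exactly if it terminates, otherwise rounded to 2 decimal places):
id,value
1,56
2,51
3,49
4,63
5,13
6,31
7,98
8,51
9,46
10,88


Data: [56, 51, 49, 63, 13, 31, 98, 51, 46, 88]
Count: 10
Sum: 546
Mean: 546/10 = 54.6
Sorted: [13, 31, 46, 49, 51, 51, 56, 63, 88, 98]
Median: 51.0
Mode: 51 (2 times)
Range: 98 - 13 = 85
Min: 13, Max: 98

mean=54.6, median=51.0, mode=51, range=85


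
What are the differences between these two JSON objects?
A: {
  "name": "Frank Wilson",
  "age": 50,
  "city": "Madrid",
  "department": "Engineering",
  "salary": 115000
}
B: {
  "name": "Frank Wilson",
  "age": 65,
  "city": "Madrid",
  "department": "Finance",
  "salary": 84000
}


Comparing each field (in key order):
  name: same
  age: DIFFERENT
  city: same
  department: DIFFERENT
  salary: DIFFERENT
Differences:
  age: 50 -> 65
  department: Engineering -> Finance
  salary: 115000 -> 84000

3 field(s) changed

3 changes: age, department, salary


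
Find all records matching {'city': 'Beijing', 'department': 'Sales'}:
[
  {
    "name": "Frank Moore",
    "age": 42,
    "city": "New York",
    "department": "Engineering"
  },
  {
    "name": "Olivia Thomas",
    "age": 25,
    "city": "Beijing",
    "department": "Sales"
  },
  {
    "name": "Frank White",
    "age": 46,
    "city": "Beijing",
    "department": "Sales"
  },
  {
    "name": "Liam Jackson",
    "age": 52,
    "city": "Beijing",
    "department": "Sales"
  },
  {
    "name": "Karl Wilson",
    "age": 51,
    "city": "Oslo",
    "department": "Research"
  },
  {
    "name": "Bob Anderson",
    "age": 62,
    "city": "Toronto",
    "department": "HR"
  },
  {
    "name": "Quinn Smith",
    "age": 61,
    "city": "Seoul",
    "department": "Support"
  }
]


Search criteria: {'city': 'Beijing', 'department': 'Sales'}

Checking 7 records:
  Frank Moore: {city: New York, department: Engineering}
  Olivia Thomas: {city: Beijing, department: Sales} <-- MATCH
  Frank White: {city: Beijing, department: Sales} <-- MATCH
  Liam Jackson: {city: Beijing, department: Sales} <-- MATCH
  Karl Wilson: {city: Oslo, department: Research}
  Bob Anderson: {city: Toronto, department: HR}
  Quinn Smith: {city: Seoul, department: Support}

Matches: ["Olivia Thomas", "Frank White", "Liam Jackson"]

["Olivia Thomas", "Frank White", "Liam Jackson"]


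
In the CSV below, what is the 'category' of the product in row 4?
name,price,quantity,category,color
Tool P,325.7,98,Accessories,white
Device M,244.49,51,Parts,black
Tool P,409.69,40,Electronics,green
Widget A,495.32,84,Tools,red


Query: Row 4 ('Widget A'), column 'category'
Value: Tools

Tools


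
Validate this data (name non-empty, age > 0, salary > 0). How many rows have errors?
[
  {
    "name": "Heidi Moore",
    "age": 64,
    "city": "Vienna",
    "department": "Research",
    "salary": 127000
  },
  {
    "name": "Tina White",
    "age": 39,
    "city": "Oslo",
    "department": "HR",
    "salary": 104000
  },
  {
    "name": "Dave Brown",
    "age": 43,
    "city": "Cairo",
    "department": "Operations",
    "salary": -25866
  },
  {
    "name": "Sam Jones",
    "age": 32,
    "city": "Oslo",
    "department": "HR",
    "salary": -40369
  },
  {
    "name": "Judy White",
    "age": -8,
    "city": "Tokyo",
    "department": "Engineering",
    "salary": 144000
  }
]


Validating 5 records:
Rules: name non-empty, age > 0, salary > 0

  Row 1 (Heidi Moore): OK
  Row 2 (Tina White): OK
  Row 3 (Dave Brown): negative salary: -25866
  Row 4 (Sam Jones): negative salary: -40369
  Row 5 (Judy White): negative age: -8

Total errors: 3

3 errors


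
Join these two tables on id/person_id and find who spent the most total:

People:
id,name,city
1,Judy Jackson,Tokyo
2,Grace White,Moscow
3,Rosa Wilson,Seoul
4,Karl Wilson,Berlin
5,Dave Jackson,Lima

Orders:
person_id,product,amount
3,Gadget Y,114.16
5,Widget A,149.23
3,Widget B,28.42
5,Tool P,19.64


Join on: people.id = orders.person_id

Joined rows:
  Rosa Wilson (Seoul) bought Gadget Y for $114.16
  Dave Jackson (Lima) bought Widget A for $149.23
  Rosa Wilson (Seoul) bought Widget B for $28.42
  Dave Jackson (Lima) bought Tool P for $19.64

Total per person:
  Dave Jackson: $168.87
  Rosa Wilson: $142.58

Top spender: Dave Jackson ($168.87)

Dave Jackson ($168.87)


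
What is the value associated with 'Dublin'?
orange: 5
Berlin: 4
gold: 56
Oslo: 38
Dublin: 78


Looking up key 'Dublin'
Value: 78

78


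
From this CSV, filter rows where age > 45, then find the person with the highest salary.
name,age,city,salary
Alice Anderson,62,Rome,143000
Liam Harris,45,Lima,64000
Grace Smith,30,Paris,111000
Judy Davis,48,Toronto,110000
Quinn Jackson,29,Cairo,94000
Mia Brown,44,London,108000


Filter: age > 45
Sort by: salary (descending)

Filtered records (2):
  Alice Anderson, age 62, salary $143000
  Judy Davis, age 48, salary $110000

Highest salary: Alice Anderson ($143000)

Alice Anderson


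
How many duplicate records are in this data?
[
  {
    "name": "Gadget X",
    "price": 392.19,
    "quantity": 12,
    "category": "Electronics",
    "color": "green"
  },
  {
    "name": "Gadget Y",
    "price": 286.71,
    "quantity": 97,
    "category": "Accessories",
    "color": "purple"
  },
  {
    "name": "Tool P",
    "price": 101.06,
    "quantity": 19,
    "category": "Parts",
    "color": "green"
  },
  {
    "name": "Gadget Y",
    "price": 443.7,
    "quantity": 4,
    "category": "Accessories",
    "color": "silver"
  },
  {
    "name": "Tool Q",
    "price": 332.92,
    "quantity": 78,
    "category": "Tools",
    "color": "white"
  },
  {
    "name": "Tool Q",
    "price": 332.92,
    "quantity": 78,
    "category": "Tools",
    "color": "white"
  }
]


Checking 6 records for duplicates:

  Row 1: Gadget X ($392.19, qty 12)
  Row 2: Gadget Y ($286.71, qty 97)
  Row 3: Tool P ($101.06, qty 19)
  Row 4: Gadget Y ($443.7, qty 4)
  Row 5: Tool Q ($332.92, qty 78)
  Row 6: Tool Q ($332.92, qty 78) <-- DUPLICATE

Duplicates found: 1
Unique records: 5

1 duplicates, 5 unique


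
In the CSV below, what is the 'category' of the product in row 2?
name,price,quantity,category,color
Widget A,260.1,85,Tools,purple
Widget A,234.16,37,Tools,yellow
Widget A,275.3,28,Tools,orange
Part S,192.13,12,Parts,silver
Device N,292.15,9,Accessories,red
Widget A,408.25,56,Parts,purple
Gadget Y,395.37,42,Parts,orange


Query: Row 2 ('Widget A'), column 'category'
Value: Tools

Tools


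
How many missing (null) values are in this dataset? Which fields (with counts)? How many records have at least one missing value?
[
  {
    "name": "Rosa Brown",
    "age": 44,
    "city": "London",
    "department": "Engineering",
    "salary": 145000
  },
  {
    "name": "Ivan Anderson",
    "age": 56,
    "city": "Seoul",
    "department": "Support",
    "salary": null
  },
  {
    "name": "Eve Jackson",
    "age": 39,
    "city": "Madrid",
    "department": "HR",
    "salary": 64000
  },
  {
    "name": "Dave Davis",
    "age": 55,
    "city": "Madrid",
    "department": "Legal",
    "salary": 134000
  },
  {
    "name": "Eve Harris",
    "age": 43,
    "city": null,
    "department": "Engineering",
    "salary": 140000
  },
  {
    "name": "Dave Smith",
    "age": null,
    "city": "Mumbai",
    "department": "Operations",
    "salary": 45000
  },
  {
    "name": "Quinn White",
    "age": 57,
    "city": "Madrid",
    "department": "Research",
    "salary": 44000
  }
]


Checking for missing (null) values in 7 records:

  Rosa Brown: complete
  Ivan Anderson: salary
  Eve Jackson: complete
  Dave Davis: complete
  Eve Harris: city
  Dave Smith: age
  Quinn White: complete

Per field:
  name: 0 missing
  age: 1 missing
  city: 1 missing
  department: 0 missing
  salary: 1 missing

Total missing values: 3
Records with any missing: 3

3 missing values (age: 1, city: 1, salary: 1); 3 incomplete records
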